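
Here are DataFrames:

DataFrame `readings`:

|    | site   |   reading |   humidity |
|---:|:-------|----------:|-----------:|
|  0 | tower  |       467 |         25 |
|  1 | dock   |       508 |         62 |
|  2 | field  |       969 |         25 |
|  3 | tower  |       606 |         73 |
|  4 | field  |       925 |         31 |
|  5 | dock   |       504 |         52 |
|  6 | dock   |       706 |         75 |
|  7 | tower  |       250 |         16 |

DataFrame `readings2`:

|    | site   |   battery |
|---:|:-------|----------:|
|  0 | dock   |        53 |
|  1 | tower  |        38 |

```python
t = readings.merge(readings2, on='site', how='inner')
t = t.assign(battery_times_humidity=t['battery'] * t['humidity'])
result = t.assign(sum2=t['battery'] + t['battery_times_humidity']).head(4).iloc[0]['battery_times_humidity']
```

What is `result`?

950

merge on 'site' (how='inner') → 6 rows:
    site  reading  humidity  battery
0  tower      467        25       38
1   dock      508        62       53
2  tower      606        73       38
3   dock      504        52       53
4   dock      706        75       53
5  tower      250        16       38
add column battery_times_humidity = t['battery'] * t['humidity']:
    site  reading  humidity  battery  battery_times_humidity
0  tower      467        25       38                     950
1   dock      508        62       53                    3286
2  tower      606        73       38                    2774
3   dock      504        52       53                    2756
4   dock      706        75       53                    3975
5  tower      250        16       38                     608
add column sum2 = t['battery'] + t['battery_times_humidity']:
    site  reading  humidity  battery  battery_times_humidity  sum2
0  tower      467        25       38                     950   988
1   dock      508        62       53                    3286  3339
2  tower      606        73       38                    2774  2812
3   dock      504        52       53                    2756  2809
4   dock      706        75       53                    3975  4028
5  tower      250        16       38                     608   646
take first 4 rows:
    site  reading  humidity  battery  battery_times_humidity  sum2
0  tower      467        25       38                     950   988
1   dock      508        62       53                    3286  3339
2  tower      606        73       38                    2774  2812
3   dock      504        52       53                    2756  2809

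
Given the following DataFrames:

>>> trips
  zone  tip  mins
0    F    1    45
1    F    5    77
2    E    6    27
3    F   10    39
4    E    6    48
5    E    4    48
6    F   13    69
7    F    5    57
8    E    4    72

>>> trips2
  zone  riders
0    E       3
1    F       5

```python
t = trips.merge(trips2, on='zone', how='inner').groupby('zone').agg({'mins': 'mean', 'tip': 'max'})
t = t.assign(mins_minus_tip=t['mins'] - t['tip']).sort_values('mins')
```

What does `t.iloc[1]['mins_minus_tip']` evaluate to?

merge on 'zone' (how='inner') → 9 rows:
  zone  tip  mins  riders
0    F    1    45       5
1    F    5    77       5
2    E    6    27       3
3    F   10    39       5
4    E    6    48       3
5    E    4    48       3
6    F   13    69       5
7    F    5    57       5
8    E    4    72       3
group by zone: mean(mins), max(tip):
       mins  tip
zone            
E     48.75    6
F     57.40   13
add column mins_minus_tip = t['mins'] - t['tip']:
       mins  tip  mins_minus_tip
zone                            
E     48.75    6           42.75
F     57.40   13           44.40
sort by mins:
       mins  tip  mins_minus_tip
zone                            
E     48.75    6           42.75
F     57.40   13           44.40
Hence 44.4.

44.4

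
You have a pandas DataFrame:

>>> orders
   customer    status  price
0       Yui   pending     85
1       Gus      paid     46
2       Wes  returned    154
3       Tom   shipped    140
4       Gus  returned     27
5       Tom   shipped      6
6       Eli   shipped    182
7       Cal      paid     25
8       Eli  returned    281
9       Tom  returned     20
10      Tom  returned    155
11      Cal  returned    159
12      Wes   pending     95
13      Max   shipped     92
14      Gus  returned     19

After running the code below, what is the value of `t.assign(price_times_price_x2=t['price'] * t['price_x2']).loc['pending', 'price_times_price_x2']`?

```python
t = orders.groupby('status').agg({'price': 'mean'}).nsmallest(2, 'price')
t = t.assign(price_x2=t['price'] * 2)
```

16200.0

group by status, mean of price:
               price
status              
paid       35.500000
pending    90.000000
returned  116.428571
shipped   105.000000
take 2 rows with smallest price:
         price
status        
paid      35.5
pending   90.0
add column price_x2 = t['price'] * 2:
         price  price_x2
status                  
paid      35.5      71.0
pending   90.0     180.0
add column price_times_price_x2 = t['price'] * t['price_x2']:
         price  price_x2  price_times_price_x2
status                                        
paid      35.5      71.0                2520.5
pending   90.0     180.0               16200.0
Finally, value at row 'pending', column 'price_times_price_x2' = 16200.0.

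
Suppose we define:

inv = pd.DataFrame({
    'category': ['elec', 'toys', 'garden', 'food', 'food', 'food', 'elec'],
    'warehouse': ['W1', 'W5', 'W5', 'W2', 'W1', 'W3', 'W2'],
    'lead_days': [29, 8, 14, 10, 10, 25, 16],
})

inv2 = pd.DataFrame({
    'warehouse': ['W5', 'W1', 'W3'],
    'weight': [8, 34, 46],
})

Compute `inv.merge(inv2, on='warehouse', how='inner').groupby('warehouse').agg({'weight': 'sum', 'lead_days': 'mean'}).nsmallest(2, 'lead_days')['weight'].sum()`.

84

merge on 'warehouse' (how='inner') → 5 rows:
  category warehouse  lead_days  weight
0     elec        W1         29      34
1     toys        W5          8       8
2   garden        W5         14       8
3     food        W1         10      34
4     food        W3         25      46
group by warehouse: sum(weight), mean(lead_days):
           weight  lead_days
warehouse                   
W1             68       19.5
W3             46       25.0
W5             16       11.0
take 2 rows with smallest lead_days:
           weight  lead_days
warehouse                   
W5             16       11.0
W1             68       19.5
Hence 84.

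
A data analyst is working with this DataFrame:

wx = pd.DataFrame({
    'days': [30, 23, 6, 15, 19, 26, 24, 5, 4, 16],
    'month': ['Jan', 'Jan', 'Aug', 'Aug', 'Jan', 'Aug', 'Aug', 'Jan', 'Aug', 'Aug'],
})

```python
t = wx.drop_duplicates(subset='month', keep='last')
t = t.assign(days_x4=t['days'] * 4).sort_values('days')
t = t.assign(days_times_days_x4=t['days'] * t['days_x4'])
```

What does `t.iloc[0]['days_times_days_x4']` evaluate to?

drop duplicate month (keep=last):
   days month
7     5   Jan
9    16   Aug
add column days_x4 = t['days'] * 4:
   days month  days_x4
7     5   Jan       20
9    16   Aug       64
sort by days:
   days month  days_x4
7     5   Jan       20
9    16   Aug       64
add column days_times_days_x4 = t['days'] * t['days_x4']:
   days month  days_x4  days_times_days_x4
7     5   Jan       20                 100
9    16   Aug       64                1024
So iloc[0]['days_times_days_x4'] = 100.

100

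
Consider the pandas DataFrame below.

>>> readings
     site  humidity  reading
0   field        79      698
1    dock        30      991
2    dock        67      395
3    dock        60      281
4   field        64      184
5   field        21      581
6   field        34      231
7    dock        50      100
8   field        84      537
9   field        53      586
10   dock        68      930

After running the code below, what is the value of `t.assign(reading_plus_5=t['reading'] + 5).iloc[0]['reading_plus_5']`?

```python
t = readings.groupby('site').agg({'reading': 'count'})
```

10

group by site, count of reading:
       reading
site          
dock         5
field        6
add column reading_plus_5 = t['reading'] + 5:
       reading  reading_plus_5
site                          
dock         5              10
field        6              11
So iloc[0]['reading_plus_5'] = 10.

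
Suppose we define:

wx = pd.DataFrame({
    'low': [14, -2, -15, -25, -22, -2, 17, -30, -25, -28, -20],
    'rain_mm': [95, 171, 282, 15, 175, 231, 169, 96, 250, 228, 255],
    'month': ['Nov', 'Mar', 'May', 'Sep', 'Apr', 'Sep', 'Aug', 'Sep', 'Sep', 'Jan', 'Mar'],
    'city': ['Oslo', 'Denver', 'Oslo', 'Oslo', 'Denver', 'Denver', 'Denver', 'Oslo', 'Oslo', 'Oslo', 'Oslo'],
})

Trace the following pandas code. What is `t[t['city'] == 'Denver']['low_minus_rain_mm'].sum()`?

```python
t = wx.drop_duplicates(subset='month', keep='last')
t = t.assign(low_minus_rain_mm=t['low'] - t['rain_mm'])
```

drop duplicate month (keep=last):
    low  rain_mm month    city
0    14       95   Nov    Oslo
2   -15      282   May    Oslo
4   -22      175   Apr  Denver
6    17      169   Aug  Denver
8   -25      250   Sep    Oslo
9   -28      228   Jan    Oslo
10  -20      255   Mar    Oslo
add column low_minus_rain_mm = t['low'] - t['rain_mm']:
    low  rain_mm month    city  low_minus_rain_mm
0    14       95   Nov    Oslo                -81
2   -15      282   May    Oslo               -297
4   -22      175   Apr  Denver               -197
6    17      169   Aug  Denver               -152
8   -25      250   Sep    Oslo               -275
9   -28      228   Jan    Oslo               -256
10  -20      255   Mar    Oslo               -275
filter rows where city == 'Denver':
   low  rain_mm month    city  low_minus_rain_mm
4  -22      175   Apr  Denver               -197
6   17      169   Aug  Denver               -152
The sum of column 'low_minus_rain_mm' is -349.

-349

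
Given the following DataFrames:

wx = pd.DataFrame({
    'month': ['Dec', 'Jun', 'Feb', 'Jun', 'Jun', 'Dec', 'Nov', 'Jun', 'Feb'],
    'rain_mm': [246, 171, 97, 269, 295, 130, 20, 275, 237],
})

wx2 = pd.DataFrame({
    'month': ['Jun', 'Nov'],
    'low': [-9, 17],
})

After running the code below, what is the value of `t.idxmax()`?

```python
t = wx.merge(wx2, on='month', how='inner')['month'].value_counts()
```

Jun

merge on 'month' (how='inner') → 5 rows:
  month  rain_mm  low
0   Jun      171   -9
1   Jun      269   -9
2   Jun      295   -9
3   Nov       20   17
4   Jun      275   -9
value_counts of month:
month
Jun    4
Nov    1
Name: count, dtype: int64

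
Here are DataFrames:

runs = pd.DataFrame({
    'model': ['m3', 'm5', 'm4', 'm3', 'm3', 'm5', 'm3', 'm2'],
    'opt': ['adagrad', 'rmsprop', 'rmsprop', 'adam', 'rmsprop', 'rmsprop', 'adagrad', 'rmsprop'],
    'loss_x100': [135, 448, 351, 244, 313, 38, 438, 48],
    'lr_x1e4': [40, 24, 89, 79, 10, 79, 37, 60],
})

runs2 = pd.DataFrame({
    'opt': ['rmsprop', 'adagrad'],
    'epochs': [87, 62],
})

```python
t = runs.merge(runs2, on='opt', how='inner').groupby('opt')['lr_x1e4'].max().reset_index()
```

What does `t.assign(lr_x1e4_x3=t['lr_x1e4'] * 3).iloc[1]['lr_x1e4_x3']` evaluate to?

267

merge on 'opt' (how='inner') → 7 rows:
  model      opt  loss_x100  lr_x1e4  epochs
0    m3  adagrad        135       40      62
1    m5  rmsprop        448       24      87
2    m4  rmsprop        351       89      87
3    m3  rmsprop        313       10      87
4    m5  rmsprop         38       79      87
5    m3  adagrad        438       37      62
6    m2  rmsprop         48       60      87
group by opt, max of lr_x1e4:
opt
adagrad    40
rmsprop    89
Name: lr_x1e4, dtype: int64
reset_index():
       opt  lr_x1e4
0  adagrad       40
1  rmsprop       89
add column lr_x1e4_x3 = t['lr_x1e4'] * 3:
       opt  lr_x1e4  lr_x1e4_x3
0  adagrad       40         120
1  rmsprop       89         267
Taking the value at position 1, column 'lr_x1e4_x3' gives 267.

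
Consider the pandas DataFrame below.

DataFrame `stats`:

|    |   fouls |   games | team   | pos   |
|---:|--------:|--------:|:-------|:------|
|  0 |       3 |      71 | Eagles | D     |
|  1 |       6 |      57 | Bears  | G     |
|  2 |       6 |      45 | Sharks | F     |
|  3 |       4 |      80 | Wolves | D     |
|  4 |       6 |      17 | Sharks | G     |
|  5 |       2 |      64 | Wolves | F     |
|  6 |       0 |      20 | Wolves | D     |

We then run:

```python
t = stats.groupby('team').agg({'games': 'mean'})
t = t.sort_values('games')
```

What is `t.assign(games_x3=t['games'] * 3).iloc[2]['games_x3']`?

group by team, mean of games:
            games
team             
Bears   57.000000
Eagles  71.000000
Sharks  31.000000
Wolves  54.666667
sort by games:
            games
team             
Sharks  31.000000
Wolves  54.666667
Bears   57.000000
Eagles  71.000000
add column games_x3 = t['games'] * 3:
            games  games_x3
team                       
Sharks  31.000000      93.0
Wolves  54.666667     164.0
Bears   57.000000     171.0
Eagles  71.000000     213.0
Hence 171.0.

171.0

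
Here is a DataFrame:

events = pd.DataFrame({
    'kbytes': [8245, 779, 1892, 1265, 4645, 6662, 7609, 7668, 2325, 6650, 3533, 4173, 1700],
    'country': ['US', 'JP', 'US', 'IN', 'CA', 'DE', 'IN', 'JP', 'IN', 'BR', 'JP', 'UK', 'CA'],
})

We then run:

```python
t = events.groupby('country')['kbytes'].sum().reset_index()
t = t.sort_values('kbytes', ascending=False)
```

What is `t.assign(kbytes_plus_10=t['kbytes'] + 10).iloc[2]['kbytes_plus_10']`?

10147

group by country, sum of kbytes:
country
BR     6650
CA     6345
DE     6662
IN    11199
JP    11980
UK     4173
US    10137
Name: kbytes, dtype: int64
reset_index():
  country  kbytes
0      BR    6650
1      CA    6345
2      DE    6662
3      IN   11199
4      JP   11980
5      UK    4173
6      US   10137
sort by kbytes descending:
  country  kbytes
4      JP   11980
3      IN   11199
6      US   10137
2      DE    6662
0      BR    6650
1      CA    6345
5      UK    4173
add column kbytes_plus_10 = t['kbytes'] + 10:
  country  kbytes  kbytes_plus_10
4      JP   11980           11990
3      IN   11199           11209
6      US   10137           10147
2      DE    6662            6672
0      BR    6650            6660
1      CA    6345            6355
5      UK    4173            4183
The value at position 2, column 'kbytes_plus_10' is 10147.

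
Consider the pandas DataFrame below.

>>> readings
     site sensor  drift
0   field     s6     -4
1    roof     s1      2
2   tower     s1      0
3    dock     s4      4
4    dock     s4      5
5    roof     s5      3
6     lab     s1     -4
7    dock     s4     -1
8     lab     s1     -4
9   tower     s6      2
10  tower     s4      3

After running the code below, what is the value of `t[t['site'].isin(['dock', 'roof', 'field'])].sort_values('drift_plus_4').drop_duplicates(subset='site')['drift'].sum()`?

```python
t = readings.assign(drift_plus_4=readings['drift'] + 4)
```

add column drift_plus_4 = readings['drift'] + 4:
     site sensor  drift  drift_plus_4
0   field     s6     -4             0
1    roof     s1      2             6
2   tower     s1      0             4
3    dock     s4      4             8
4    dock     s4      5             9
5    roof     s5      3             7
6     lab     s1     -4             0
7    dock     s4     -1             3
8     lab     s1     -4             0
9   tower     s6      2             6
10  tower     s4      3             7
filter rows where site in ['dock', 'roof', 'field']:
    site sensor  drift  drift_plus_4
0  field     s6     -4             0
1   roof     s1      2             6
3   dock     s4      4             8
4   dock     s4      5             9
5   roof     s5      3             7
7   dock     s4     -1             3
sort by drift_plus_4:
    site sensor  drift  drift_plus_4
0  field     s6     -4             0
7   dock     s4     -1             3
1   roof     s1      2             6
5   roof     s5      3             7
3   dock     s4      4             8
4   dock     s4      5             9
drop duplicate site (keep=first):
    site sensor  drift  drift_plus_4
0  field     s6     -4             0
7   dock     s4     -1             3
1   roof     s1      2             6
The sum of column 'drift' is -3.

-3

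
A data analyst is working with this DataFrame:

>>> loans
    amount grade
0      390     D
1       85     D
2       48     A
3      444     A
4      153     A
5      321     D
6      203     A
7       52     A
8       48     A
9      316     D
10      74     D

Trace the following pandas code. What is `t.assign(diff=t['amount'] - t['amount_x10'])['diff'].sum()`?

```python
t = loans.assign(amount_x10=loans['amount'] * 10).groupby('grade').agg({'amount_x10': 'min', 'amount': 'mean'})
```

-824.8

add column amount_x10 = loans['amount'] * 10:
    amount grade  amount_x10
0      390     D        3900
1       85     D         850
2       48     A         480
3      444     A        4440
4      153     A        1530
5      321     D        3210
6      203     A        2030
7       52     A         520
8       48     A         480
9      316     D        3160
10      74     D         740
group by grade: min(amount_x10), mean(amount):
       amount_x10  amount
grade                    
A             480   158.0
D             740   237.2
add column diff = t['amount'] - t['amount_x10']:
       amount_x10  amount   diff
grade                           
A             480   158.0 -322.0
D             740   237.2 -502.8
Taking the sum of column 'diff' gives -824.8.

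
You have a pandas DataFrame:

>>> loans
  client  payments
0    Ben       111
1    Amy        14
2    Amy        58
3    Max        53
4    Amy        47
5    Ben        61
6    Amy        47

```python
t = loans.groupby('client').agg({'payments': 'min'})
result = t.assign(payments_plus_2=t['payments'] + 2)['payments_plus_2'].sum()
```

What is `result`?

group by client, min of payments:
        payments
client          
Amy           14
Ben           61
Max           53
add column payments_plus_2 = t['payments'] + 2:
        payments  payments_plus_2
client                           
Amy           14               16
Ben           61               63
Max           53               55
The sum of column 'payments_plus_2' is 134.

134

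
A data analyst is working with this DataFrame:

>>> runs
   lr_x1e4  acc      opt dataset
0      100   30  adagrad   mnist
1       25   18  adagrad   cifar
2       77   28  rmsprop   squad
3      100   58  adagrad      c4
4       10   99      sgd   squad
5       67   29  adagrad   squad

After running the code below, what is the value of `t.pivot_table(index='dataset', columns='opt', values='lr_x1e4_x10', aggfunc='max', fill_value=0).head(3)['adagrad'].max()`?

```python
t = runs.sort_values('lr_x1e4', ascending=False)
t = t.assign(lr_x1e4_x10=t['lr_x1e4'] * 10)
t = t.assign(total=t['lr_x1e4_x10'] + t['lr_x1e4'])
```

1000

sort by lr_x1e4 descending:
   lr_x1e4  acc      opt dataset
0      100   30  adagrad   mnist
3      100   58  adagrad      c4
2       77   28  rmsprop   squad
5       67   29  adagrad   squad
1       25   18  adagrad   cifar
4       10   99      sgd   squad
add column lr_x1e4_x10 = t['lr_x1e4'] * 10:
   lr_x1e4  acc      opt dataset  lr_x1e4_x10
0      100   30  adagrad   mnist         1000
3      100   58  adagrad      c4         1000
2       77   28  rmsprop   squad          770
5       67   29  adagrad   squad          670
1       25   18  adagrad   cifar          250
4       10   99      sgd   squad          100
add column total = t['lr_x1e4_x10'] + t['lr_x1e4']:
   lr_x1e4  acc      opt dataset  lr_x1e4_x10  total
0      100   30  adagrad   mnist         1000   1100
3      100   58  adagrad      c4         1000   1100
2       77   28  rmsprop   squad          770    847
5       67   29  adagrad   squad          670    737
1       25   18  adagrad   cifar          250    275
4       10   99      sgd   squad          100    110
pivot: rows=dataset, cols=opt, max(lr_x1e4_x10):
opt      adagrad  rmsprop  sgd
dataset                       
c4          1000        0    0
cifar        250        0    0
mnist       1000        0    0
squad        670      770  100
take first 3 rows:
opt      adagrad  rmsprop  sgd
dataset                       
c4          1000        0    0
cifar        250        0    0
mnist       1000        0    0
Then the max of column 'adagrad': 1000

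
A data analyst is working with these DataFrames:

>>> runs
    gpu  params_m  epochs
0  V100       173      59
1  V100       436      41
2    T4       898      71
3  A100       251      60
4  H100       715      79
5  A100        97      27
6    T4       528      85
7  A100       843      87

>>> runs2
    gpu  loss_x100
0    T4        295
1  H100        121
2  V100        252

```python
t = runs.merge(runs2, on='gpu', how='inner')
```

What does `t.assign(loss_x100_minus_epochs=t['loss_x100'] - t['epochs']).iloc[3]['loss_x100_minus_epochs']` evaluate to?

merge on 'gpu' (how='inner') → 5 rows:
    gpu  params_m  epochs  loss_x100
0  V100       173      59        252
1  V100       436      41        252
2    T4       898      71        295
3  H100       715      79        121
4    T4       528      85        295
add column loss_x100_minus_epochs = t['loss_x100'] - t['epochs']:
    gpu  params_m  epochs  loss_x100  loss_x100_minus_epochs
0  V100       173      59        252                     193
1  V100       436      41        252                     211
2    T4       898      71        295                     224
3  H100       715      79        121                      42
4    T4       528      85        295                     210
The value at position 3, column 'loss_x100_minus_epochs' is 42.

42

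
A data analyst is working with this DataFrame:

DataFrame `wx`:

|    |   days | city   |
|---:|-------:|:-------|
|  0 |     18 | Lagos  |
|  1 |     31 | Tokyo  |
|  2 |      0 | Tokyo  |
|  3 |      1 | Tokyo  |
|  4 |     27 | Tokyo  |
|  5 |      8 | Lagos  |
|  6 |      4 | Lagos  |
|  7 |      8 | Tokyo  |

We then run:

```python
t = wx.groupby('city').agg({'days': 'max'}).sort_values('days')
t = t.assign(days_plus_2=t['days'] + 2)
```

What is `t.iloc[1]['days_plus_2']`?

group by city, max of days:
       days
city       
Lagos    18
Tokyo    31
sort by days:
       days
city       
Lagos    18
Tokyo    31
add column days_plus_2 = t['days'] + 2:
       days  days_plus_2
city                    
Lagos    18           20
Tokyo    31           33
Reading off the value at position 1, column 'days_plus_2', we get 33.

33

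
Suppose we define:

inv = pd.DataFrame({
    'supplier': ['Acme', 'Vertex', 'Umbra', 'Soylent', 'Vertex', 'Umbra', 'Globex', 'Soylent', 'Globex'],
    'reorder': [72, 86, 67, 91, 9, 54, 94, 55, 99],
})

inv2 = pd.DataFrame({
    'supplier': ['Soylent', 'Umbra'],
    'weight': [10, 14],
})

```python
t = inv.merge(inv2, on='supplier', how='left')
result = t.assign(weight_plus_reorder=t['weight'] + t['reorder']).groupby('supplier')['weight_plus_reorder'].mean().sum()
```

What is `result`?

merge on 'supplier' (how='left') → 9 rows:
  supplier  reorder  weight
0     Acme       72     NaN
1   Vertex       86     NaN
2    Umbra       67    14.0
3  Soylent       91    10.0
4   Vertex        9     NaN
5    Umbra       54    14.0
6   Globex       94     NaN
7  Soylent       55    10.0
8   Globex       99     NaN
add column weight_plus_reorder = t['weight'] + t['reorder']:
  supplier  reorder  weight  weight_plus_reorder
0     Acme       72     NaN                  NaN
1   Vertex       86     NaN                  NaN
2    Umbra       67    14.0                 81.0
3  Soylent       91    10.0                101.0
4   Vertex        9     NaN                  NaN
5    Umbra       54    14.0                 68.0
6   Globex       94     NaN                  NaN
7  Soylent       55    10.0                 65.0
8   Globex       99     NaN                  NaN
group by supplier, mean of weight_plus_reorder:
supplier
Acme        NaN
Globex      NaN
Soylent    83.0
Umbra      74.5
Vertex      NaN
Name: weight_plus_reorder, dtype: float64
Taking the sum of the resulting series gives 157.5.

157.5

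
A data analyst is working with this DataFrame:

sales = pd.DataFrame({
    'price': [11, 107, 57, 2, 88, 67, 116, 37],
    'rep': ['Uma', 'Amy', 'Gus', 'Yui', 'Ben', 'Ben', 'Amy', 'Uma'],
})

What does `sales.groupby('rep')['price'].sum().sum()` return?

485

group by rep, sum of price:
rep
Amy    223
Ben    155
Gus     57
Uma     48
Yui      2
Name: price, dtype: int64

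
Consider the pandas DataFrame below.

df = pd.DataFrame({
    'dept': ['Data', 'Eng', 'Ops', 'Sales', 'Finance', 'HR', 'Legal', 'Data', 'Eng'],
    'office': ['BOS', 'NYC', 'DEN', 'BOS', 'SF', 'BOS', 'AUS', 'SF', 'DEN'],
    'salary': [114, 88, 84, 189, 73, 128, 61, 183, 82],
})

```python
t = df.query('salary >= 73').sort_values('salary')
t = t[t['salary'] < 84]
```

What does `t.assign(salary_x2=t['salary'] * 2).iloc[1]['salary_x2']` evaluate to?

filter rows where salary >= 73:
      dept office  salary
0     Data    BOS     114
1      Eng    NYC      88
2      Ops    DEN      84
3    Sales    BOS     189
4  Finance     SF      73
5       HR    BOS     128
7     Data     SF     183
8      Eng    DEN      82
sort by salary:
      dept office  salary
4  Finance     SF      73
8      Eng    DEN      82
2      Ops    DEN      84
1      Eng    NYC      88
0     Data    BOS     114
5       HR    BOS     128
7     Data     SF     183
3    Sales    BOS     189
filter rows where salary < 84:
      dept office  salary
4  Finance     SF      73
8      Eng    DEN      82
add column salary_x2 = t['salary'] * 2:
      dept office  salary  salary_x2
4  Finance     SF      73        146
8      Eng    DEN      82        164

164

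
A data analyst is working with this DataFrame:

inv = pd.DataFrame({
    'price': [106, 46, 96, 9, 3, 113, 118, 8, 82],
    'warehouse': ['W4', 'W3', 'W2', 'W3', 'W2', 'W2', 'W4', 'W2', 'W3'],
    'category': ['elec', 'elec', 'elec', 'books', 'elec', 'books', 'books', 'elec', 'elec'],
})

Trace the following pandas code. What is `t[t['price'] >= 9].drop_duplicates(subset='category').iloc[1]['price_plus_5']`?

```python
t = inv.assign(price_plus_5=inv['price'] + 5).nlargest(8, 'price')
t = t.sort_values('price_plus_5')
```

51

add column price_plus_5 = inv['price'] + 5:
   price warehouse category  price_plus_5
0    106        W4     elec           111
1     46        W3     elec            51
2     96        W2     elec           101
3      9        W3    books            14
4      3        W2     elec             8
5    113        W2    books           118
6    118        W4    books           123
7      8        W2     elec            13
8     82        W3     elec            87
take 8 rows with largest price:
   price warehouse category  price_plus_5
6    118        W4    books           123
5    113        W2    books           118
0    106        W4     elec           111
2     96        W2     elec           101
8     82        W3     elec            87
1     46        W3     elec            51
3      9        W3    books            14
7      8        W2     elec            13
sort by price_plus_5:
   price warehouse category  price_plus_5
7      8        W2     elec            13
3      9        W3    books            14
1     46        W3     elec            51
8     82        W3     elec            87
2     96        W2     elec           101
0    106        W4     elec           111
5    113        W2    books           118
6    118        W4    books           123
filter rows where price >= 9:
   price warehouse category  price_plus_5
3      9        W3    books            14
1     46        W3     elec            51
8     82        W3     elec            87
2     96        W2     elec           101
0    106        W4     elec           111
5    113        W2    books           118
6    118        W4    books           123
drop duplicate category (keep=first):
   price warehouse category  price_plus_5
3      9        W3    books            14
1     46        W3     elec            51
So iloc[1]['price_plus_5'] = 51.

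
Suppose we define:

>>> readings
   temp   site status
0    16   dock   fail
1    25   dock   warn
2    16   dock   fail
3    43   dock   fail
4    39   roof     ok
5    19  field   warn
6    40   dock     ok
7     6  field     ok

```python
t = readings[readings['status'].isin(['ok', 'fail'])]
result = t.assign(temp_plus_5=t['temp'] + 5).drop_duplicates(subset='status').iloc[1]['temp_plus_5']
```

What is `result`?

44

filter rows where status in ['ok', 'fail']:
   temp   site status
0    16   dock   fail
2    16   dock   fail
3    43   dock   fail
4    39   roof     ok
6    40   dock     ok
7     6  field     ok
add column temp_plus_5 = t['temp'] + 5:
   temp   site status  temp_plus_5
0    16   dock   fail           21
2    16   dock   fail           21
3    43   dock   fail           48
4    39   roof     ok           44
6    40   dock     ok           45
7     6  field     ok           11
drop duplicate status (keep=first):
   temp  site status  temp_plus_5
0    16  dock   fail           21
4    39  roof     ok           44
Taking the value at position 1, column 'temp_plus_5' gives 44.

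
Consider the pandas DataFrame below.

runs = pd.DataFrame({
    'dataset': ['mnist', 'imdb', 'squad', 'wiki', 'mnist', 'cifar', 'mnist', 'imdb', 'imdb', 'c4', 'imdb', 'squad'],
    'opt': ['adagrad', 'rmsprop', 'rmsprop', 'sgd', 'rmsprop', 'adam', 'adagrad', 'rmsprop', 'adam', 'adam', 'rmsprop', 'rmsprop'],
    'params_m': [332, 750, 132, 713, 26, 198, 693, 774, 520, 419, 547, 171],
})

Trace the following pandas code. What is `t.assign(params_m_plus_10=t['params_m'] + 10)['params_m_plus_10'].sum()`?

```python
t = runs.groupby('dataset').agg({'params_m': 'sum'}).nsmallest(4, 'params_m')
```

1673

group by dataset, sum of params_m:
         params_m
dataset          
c4            419
cifar         198
imdb         2591
mnist        1051
squad         303
wiki          713
take 4 rows with smallest params_m:
         params_m
dataset          
cifar         198
squad         303
c4            419
wiki          713
add column params_m_plus_10 = t['params_m'] + 10:
         params_m  params_m_plus_10
dataset                            
cifar         198               208
squad         303               313
c4            419               429
wiki          713               723
So sum() = 1673.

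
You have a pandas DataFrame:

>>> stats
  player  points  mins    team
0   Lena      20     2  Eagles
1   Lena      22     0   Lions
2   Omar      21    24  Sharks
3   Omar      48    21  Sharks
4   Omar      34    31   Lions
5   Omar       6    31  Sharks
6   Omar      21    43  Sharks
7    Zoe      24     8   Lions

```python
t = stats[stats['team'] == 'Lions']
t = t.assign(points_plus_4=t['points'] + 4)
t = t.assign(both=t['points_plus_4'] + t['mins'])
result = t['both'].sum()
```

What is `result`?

filter rows where team == 'Lions':
  player  points  mins   team
1   Lena      22     0  Lions
4   Omar      34    31  Lions
7    Zoe      24     8  Lions
add column points_plus_4 = t['points'] + 4:
  player  points  mins   team  points_plus_4
1   Lena      22     0  Lions             26
4   Omar      34    31  Lions             38
7    Zoe      24     8  Lions             28
add column both = t['points_plus_4'] + t['mins']:
  player  points  mins   team  points_plus_4  both
1   Lena      22     0  Lions             26    26
4   Omar      34    31  Lions             38    69
7    Zoe      24     8  Lions             28    36

131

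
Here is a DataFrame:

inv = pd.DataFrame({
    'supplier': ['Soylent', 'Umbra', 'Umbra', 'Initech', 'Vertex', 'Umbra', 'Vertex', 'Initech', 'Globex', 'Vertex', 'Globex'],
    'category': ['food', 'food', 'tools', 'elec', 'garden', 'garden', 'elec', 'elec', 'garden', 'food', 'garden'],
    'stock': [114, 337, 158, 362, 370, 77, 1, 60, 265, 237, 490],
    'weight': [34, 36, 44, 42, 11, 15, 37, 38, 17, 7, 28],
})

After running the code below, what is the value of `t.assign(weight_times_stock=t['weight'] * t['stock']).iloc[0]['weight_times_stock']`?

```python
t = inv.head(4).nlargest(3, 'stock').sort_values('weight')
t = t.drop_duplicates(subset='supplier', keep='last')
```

15204

take first 4 rows:
  supplier category  stock  weight
0  Soylent     food    114      34
1    Umbra     food    337      36
2    Umbra    tools    158      44
3  Initech     elec    362      42
take 3 rows with largest stock:
  supplier category  stock  weight
3  Initech     elec    362      42
1    Umbra     food    337      36
2    Umbra    tools    158      44
sort by weight:
  supplier category  stock  weight
1    Umbra     food    337      36
3  Initech     elec    362      42
2    Umbra    tools    158      44
drop duplicate supplier (keep=last):
  supplier category  stock  weight
3  Initech     elec    362      42
2    Umbra    tools    158      44
add column weight_times_stock = t['weight'] * t['stock']:
  supplier category  stock  weight  weight_times_stock
3  Initech     elec    362      42               15204
2    Umbra    tools    158      44                6952
So iloc[0]['weight_times_stock'] = 15204.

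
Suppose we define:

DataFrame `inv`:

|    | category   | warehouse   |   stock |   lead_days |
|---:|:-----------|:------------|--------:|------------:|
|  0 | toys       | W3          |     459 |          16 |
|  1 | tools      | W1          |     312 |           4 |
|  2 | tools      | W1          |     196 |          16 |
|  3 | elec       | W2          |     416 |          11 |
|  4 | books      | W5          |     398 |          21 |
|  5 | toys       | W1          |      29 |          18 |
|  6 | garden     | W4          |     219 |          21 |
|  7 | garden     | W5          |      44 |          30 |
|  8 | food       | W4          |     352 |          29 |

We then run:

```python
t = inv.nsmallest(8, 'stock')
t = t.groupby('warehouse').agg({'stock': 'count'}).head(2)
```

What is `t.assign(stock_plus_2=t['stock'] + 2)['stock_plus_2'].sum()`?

take 8 rows with smallest stock:
  category warehouse  stock  lead_days
5     toys        W1     29         18
7   garden        W5     44         30
2    tools        W1    196         16
6   garden        W4    219         21
1    tools        W1    312          4
8     food        W4    352         29
4    books        W5    398         21
3     elec        W2    416         11
group by warehouse, count of stock:
           stock
warehouse       
W1             3
W2             1
W4             2
W5             2
take first 2 rows:
           stock
warehouse       
W1             3
W2             1
add column stock_plus_2 = t['stock'] + 2:
           stock  stock_plus_2
warehouse                     
W1             3             5
W2             1             3
Then the sum of column 'stock_plus_2': 8

8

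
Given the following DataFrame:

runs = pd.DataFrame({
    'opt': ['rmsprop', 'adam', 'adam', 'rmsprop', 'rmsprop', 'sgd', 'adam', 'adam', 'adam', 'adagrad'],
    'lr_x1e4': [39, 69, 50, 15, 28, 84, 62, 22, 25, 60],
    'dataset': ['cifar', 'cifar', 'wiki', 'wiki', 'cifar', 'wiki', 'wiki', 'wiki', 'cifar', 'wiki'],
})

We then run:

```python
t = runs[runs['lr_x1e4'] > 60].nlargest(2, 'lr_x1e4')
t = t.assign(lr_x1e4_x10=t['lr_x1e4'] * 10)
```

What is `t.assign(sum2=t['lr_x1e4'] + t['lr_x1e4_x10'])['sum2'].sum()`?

filter rows where lr_x1e4 > 60:
    opt  lr_x1e4 dataset
1  adam       69   cifar
5   sgd       84    wiki
6  adam       62    wiki
take 2 rows with largest lr_x1e4:
    opt  lr_x1e4 dataset
5   sgd       84    wiki
1  adam       69   cifar
add column lr_x1e4_x10 = t['lr_x1e4'] * 10:
    opt  lr_x1e4 dataset  lr_x1e4_x10
5   sgd       84    wiki          840
1  adam       69   cifar          690
add column sum2 = t['lr_x1e4'] + t['lr_x1e4_x10']:
    opt  lr_x1e4 dataset  lr_x1e4_x10  sum2
5   sgd       84    wiki          840   924
1  adam       69   cifar          690   759
Taking the sum of column 'sum2' gives 1683.

1683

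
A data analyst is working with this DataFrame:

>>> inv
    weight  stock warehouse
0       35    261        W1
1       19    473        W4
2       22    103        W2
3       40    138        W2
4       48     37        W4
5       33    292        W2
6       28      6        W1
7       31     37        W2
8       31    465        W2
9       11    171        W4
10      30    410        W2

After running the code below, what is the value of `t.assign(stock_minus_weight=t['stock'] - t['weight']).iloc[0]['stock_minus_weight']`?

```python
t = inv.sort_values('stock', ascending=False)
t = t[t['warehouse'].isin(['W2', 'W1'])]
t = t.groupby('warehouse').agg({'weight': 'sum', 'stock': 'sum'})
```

sort by stock descending:
    weight  stock warehouse
1       19    473        W4
8       31    465        W2
10      30    410        W2
5       33    292        W2
0       35    261        W1
9       11    171        W4
3       40    138        W2
2       22    103        W2
4       48     37        W4
7       31     37        W2
6       28      6        W1
filter rows where warehouse in ['W2', 'W1']:
    weight  stock warehouse
8       31    465        W2
10      30    410        W2
5       33    292        W2
0       35    261        W1
3       40    138        W2
2       22    103        W2
7       31     37        W2
6       28      6        W1
group by warehouse: sum(weight), sum(stock):
           weight  stock
warehouse               
W1             63    267
W2            187   1445
add column stock_minus_weight = t['stock'] - t['weight']:
           weight  stock  stock_minus_weight
warehouse                                   
W1             63    267                 204
W2            187   1445                1258

204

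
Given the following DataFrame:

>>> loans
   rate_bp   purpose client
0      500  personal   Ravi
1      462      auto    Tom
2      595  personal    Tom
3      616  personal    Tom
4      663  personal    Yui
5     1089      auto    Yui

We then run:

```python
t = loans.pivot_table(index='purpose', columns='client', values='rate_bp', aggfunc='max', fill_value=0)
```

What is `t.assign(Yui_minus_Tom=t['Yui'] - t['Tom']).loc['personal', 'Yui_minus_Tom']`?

47

pivot: rows=purpose, cols=client, max(rate_bp):
client    Ravi  Tom   Yui
purpose                  
auto         0  462  1089
personal   500  616   663
add column Yui_minus_Tom = t['Yui'] - t['Tom']:
client    Ravi  Tom   Yui  Yui_minus_Tom
purpose                                 
auto         0  462  1089            627
personal   500  616   663             47
Taking the value at row 'personal', column 'Yui_minus_Tom' gives 47.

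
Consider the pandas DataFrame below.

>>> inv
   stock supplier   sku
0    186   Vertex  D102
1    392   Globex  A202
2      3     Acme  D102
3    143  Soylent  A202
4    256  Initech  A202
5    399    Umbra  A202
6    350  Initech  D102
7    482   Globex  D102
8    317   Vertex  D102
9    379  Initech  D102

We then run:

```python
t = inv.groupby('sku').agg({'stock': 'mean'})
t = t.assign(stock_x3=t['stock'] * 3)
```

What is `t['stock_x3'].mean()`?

group by sku, mean of stock:
           stock
sku             
A202  297.500000
D102  286.166667
add column stock_x3 = t['stock'] * 3:
           stock  stock_x3
sku                       
A202  297.500000     892.5
D102  286.166667     858.5
Taking the mean of column 'stock_x3' gives 875.5.

875.5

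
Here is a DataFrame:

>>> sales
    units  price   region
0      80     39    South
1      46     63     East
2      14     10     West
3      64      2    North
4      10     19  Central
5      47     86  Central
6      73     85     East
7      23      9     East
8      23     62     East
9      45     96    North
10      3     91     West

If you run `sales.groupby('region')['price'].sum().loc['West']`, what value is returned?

101

group by region, sum of price:
region
Central    105
East       219
North       98
South       39
West       101
Name: price, dtype: int64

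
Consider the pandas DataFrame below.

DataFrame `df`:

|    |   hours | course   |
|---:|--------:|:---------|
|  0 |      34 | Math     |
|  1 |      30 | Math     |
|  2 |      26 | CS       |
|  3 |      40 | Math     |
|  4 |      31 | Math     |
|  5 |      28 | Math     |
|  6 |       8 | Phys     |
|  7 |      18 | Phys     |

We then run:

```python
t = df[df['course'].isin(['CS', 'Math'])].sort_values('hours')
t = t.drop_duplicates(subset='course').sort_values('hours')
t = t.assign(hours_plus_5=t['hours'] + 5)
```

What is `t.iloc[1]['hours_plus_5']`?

33

filter rows where course in ['CS', 'Math']:
   hours course
0     34   Math
1     30   Math
2     26     CS
3     40   Math
4     31   Math
5     28   Math
sort by hours:
   hours course
2     26     CS
5     28   Math
1     30   Math
4     31   Math
0     34   Math
3     40   Math
drop duplicate course (keep=first):
   hours course
2     26     CS
5     28   Math
sort by hours:
   hours course
2     26     CS
5     28   Math
add column hours_plus_5 = t['hours'] + 5:
   hours course  hours_plus_5
2     26     CS            31
5     28   Math            33
Then the value at position 1, column 'hours_plus_5': 33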